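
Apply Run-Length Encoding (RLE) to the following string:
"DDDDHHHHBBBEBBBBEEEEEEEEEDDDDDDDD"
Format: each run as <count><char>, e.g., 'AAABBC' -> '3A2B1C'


Scanning runs left to right:
  i=0: run of 'D' x 4 -> '4D'
  i=4: run of 'H' x 4 -> '4H'
  i=8: run of 'B' x 3 -> '3B'
  i=11: run of 'E' x 1 -> '1E'
  i=12: run of 'B' x 4 -> '4B'
  i=16: run of 'E' x 9 -> '9E'
  i=25: run of 'D' x 8 -> '8D'

RLE = 4D4H3B1E4B9E8D


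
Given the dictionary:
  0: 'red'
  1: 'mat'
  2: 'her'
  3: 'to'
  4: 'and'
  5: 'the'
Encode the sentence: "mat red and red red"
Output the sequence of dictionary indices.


Look up each word in the dictionary:
  'mat' -> 1
  'red' -> 0
  'and' -> 4
  'red' -> 0
  'red' -> 0

Encoded: [1, 0, 4, 0, 0]


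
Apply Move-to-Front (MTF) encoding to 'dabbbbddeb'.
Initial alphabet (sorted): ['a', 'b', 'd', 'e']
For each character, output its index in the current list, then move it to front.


MTF encoding:
'd': index 2 in ['a', 'b', 'd', 'e'] -> ['d', 'a', 'b', 'e']
'a': index 1 in ['d', 'a', 'b', 'e'] -> ['a', 'd', 'b', 'e']
'b': index 2 in ['a', 'd', 'b', 'e'] -> ['b', 'a', 'd', 'e']
'b': index 0 in ['b', 'a', 'd', 'e'] -> ['b', 'a', 'd', 'e']
'b': index 0 in ['b', 'a', 'd', 'e'] -> ['b', 'a', 'd', 'e']
'b': index 0 in ['b', 'a', 'd', 'e'] -> ['b', 'a', 'd', 'e']
'd': index 2 in ['b', 'a', 'd', 'e'] -> ['d', 'b', 'a', 'e']
'd': index 0 in ['d', 'b', 'a', 'e'] -> ['d', 'b', 'a', 'e']
'e': index 3 in ['d', 'b', 'a', 'e'] -> ['e', 'd', 'b', 'a']
'b': index 2 in ['e', 'd', 'b', 'a'] -> ['b', 'e', 'd', 'a']


Output: [2, 1, 2, 0, 0, 0, 2, 0, 3, 2]


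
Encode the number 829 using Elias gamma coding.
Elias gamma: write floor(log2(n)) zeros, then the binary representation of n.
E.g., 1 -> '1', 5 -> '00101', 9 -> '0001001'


num_bits = floor(log2(829)) + 1 = 10
leading_zeros = num_bits - 1 = 9
binary(829) = 1100111101

Elias gamma(829) = '000000000' + '1100111101' = 0000000001100111101 (19 bits)


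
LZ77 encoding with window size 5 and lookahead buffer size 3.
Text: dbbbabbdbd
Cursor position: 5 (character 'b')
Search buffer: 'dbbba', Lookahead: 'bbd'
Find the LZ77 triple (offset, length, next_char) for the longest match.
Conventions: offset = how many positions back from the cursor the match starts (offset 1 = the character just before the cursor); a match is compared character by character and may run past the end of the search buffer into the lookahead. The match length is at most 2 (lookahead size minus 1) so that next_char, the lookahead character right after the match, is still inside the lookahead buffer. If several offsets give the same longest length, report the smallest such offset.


Try each offset into the search buffer:
  offset=1 (pos 4, char 'a'): match length 0
  offset=2 (pos 3, char 'b'): match length 1
  offset=3 (pos 2, char 'b'): match length 2
  offset=4 (pos 1, char 'b'): match length 2
  offset=5 (pos 0, char 'd'): match length 0
Longest match has length 2, found at offsets 3, 4; take the smallest, offset 3.
next_char = character at position 5 + 2 = 7 -> 'd'

Best match: offset=3, length=2 (matching 'bb' starting at position 2)
LZ77 triple: (3, 2, 'd')


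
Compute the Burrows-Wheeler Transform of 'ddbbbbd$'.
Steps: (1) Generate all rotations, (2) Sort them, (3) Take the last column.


Rotations (sorted):
  0: $ddbbbbd -> last char: d
  1: bbbbd$dd -> last char: d
  2: bbbd$ddb -> last char: b
  3: bbd$ddbb -> last char: b
  4: bd$ddbbb -> last char: b
  5: d$ddbbbb -> last char: b
  6: dbbbbd$d -> last char: d
  7: ddbbbbd$ -> last char: $


BWT = ddbbbbd$


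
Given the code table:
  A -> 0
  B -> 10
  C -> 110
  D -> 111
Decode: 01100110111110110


Decoding:
0 -> A
110 -> C
0 -> A
110 -> C
111 -> D
110 -> C
110 -> C


Result: ACACDCC


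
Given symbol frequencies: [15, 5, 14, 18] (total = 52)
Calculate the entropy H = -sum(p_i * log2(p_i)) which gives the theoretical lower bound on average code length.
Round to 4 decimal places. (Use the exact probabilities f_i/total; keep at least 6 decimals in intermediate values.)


Per-symbol terms -p_i * log2(p_i) with p_i = f_i/52:
  p = 15/52 = 0.288462: log2(p) = -1.793549, -p*log2(p) = 0.517370
  p = 5/52 = 0.096154: log2(p) = -3.378512, -p*log2(p) = 0.324857
  p = 14/52 = 0.269231: log2(p) = -1.893085, -p*log2(p) = 0.509677
  p = 18/52 = 0.346154: log2(p) = -1.530515, -p*log2(p) = 0.529794
H = 0.517370 + 0.324857 + 0.509677 + 0.529794 = 1.881698

H = 1.8817 bits/symbol


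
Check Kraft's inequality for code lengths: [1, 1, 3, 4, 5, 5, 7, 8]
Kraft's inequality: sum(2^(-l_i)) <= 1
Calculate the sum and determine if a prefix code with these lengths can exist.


Sum = 2^(-1) + 2^(-1) + 2^(-3) + 2^(-4) + 2^(-5) + 2^(-5) + 2^(-7) + 2^(-8)
    = 0.5 + 0.5 + 0.125 + 0.0625 + 0.03125 + 0.03125 + 0.0078125 + 0.00390625
    = 323/256 = 1.26171875
Since 1.26171875 > 1, Kraft's inequality is NOT satisfied.
A prefix code with these lengths CANNOT exist.

Kraft sum = 1.26171875. Not satisfied.


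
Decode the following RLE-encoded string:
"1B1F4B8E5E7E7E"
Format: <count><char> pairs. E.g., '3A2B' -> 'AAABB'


Expanding each <count><char> pair:
  1B -> 'B'
  1F -> 'F'
  4B -> 'BBBB'
  8E -> 'EEEEEEEE'
  5E -> 'EEEEE'
  7E -> 'EEEEEEE'
  7E -> 'EEEEEEE'

Decoded = BFBBBBEEEEEEEEEEEEEEEEEEEEEEEEEEE


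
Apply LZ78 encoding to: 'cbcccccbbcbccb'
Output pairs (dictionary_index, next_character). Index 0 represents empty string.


LZ78 encoding steps:
Dictionary: {0: ''}
Step 1: w='' (idx 0), next='c' -> output (0, 'c'), add 'c' as idx 1
Step 2: w='' (idx 0), next='b' -> output (0, 'b'), add 'b' as idx 2
Step 3: w='c' (idx 1), next='c' -> output (1, 'c'), add 'cc' as idx 3
Step 4: w='cc' (idx 3), next='c' -> output (3, 'c'), add 'ccc' as idx 4
Step 5: w='b' (idx 2), next='b' -> output (2, 'b'), add 'bb' as idx 5
Step 6: w='c' (idx 1), next='b' -> output (1, 'b'), add 'cb' as idx 6
Step 7: w='cc' (idx 3), next='b' -> output (3, 'b'), add 'ccb' as idx 7


Encoded: [(0, 'c'), (0, 'b'), (1, 'c'), (3, 'c'), (2, 'b'), (1, 'b'), (3, 'b')]


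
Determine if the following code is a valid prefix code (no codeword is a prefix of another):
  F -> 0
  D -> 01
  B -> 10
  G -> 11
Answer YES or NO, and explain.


Checking each pair (does one codeword prefix another?):
  F='0' vs D='01': prefix -- VIOLATION

NO -- this is NOT a valid prefix code. F (0) is a prefix of D (01).


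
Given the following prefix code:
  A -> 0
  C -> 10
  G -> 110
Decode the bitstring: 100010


Decoding step by step:
Bits 10 -> C
Bits 0 -> A
Bits 0 -> A
Bits 10 -> C


Decoded message: CAAC


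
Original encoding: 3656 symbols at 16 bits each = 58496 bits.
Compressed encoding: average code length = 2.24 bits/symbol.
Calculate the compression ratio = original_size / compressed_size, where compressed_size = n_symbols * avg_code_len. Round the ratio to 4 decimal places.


original_size = n_symbols * orig_bits = 3656 * 16 = 58496 bits
compressed_size = n_symbols * avg_code_len = 3656 * 2.24 = 8189.44 bits
ratio = original_size / compressed_size = 58496 / 8189.44 = 7.1429

Compression ratio = 7.1429


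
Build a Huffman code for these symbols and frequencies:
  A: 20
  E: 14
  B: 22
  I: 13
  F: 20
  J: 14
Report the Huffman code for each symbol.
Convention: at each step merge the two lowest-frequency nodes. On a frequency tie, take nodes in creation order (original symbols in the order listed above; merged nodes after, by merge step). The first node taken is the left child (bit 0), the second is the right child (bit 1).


Huffman tree construction:
Step 1: Merge I(13) + E(14) = 27
Step 2: Merge J(14) + A(20) = 34
Step 3: Merge F(20) + B(22) = 42
Step 4: Merge (I+E)(27) + (J+A)(34) = 61
Step 5: Merge (F+B)(42) + ((I+E)+(J+A))(61) = 103
Read each symbol's code off the tree from the root (left child = 0, right child = 1).

Codes:
  A: 111 (length 3)
  E: 101 (length 3)
  B: 01 (length 2)
  I: 100 (length 3)
  F: 00 (length 2)
  J: 110 (length 3)
Average code length: 267/103 = 2.5922 bits/symbol


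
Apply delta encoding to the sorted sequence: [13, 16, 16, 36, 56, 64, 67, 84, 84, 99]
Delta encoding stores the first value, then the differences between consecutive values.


First value: 13
Deltas:
  16 - 13 = 3
  16 - 16 = 0
  36 - 16 = 20
  56 - 36 = 20
  64 - 56 = 8
  67 - 64 = 3
  84 - 67 = 17
  84 - 84 = 0
  99 - 84 = 15


Delta encoded: [13, 3, 0, 20, 20, 8, 3, 17, 0, 15]


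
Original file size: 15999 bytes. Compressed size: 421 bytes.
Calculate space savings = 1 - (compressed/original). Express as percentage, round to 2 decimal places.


ratio = compressed/original = 421/15999 = 0.026314
savings = 1 - ratio = 1 - 0.026314 = 0.973686
as a percentage: 0.973686 * 100 = 97.37%

Space savings = 1 - 421/15999 = 97.37%


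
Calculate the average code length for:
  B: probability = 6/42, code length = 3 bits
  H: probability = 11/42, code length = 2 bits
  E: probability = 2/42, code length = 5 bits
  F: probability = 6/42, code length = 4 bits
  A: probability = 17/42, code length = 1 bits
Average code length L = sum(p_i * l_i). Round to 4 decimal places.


Weighted contributions p_i * l_i:
  B: (6/42) * 3 = 18/42
  H: (11/42) * 2 = 22/42
  E: (2/42) * 5 = 10/42
  F: (6/42) * 4 = 24/42
  A: (17/42) * 1 = 17/42
Sum = (18 + 22 + 10 + 24 + 17)/42 = 91/42

L = 91/42 = 2.1667 bits/symbol


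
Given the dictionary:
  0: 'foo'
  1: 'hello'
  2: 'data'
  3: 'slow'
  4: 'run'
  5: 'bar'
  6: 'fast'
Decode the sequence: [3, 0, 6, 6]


Look up each index in the dictionary:
  3 -> 'slow'
  0 -> 'foo'
  6 -> 'fast'
  6 -> 'fast'

Decoded: "slow foo fast fast"


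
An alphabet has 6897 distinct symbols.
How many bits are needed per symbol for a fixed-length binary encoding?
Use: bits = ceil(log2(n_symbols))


log2(6897) = 12.7518
Bracket: 2^12 = 4096 < 6897 <= 2^13 = 8192
So ceil(log2(6897)) = 13

bits = ceil(log2(6897)) = ceil(12.7518) = 13 bits


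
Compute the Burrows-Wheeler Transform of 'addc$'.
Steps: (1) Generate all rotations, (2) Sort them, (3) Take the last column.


Rotations (sorted):
  0: $addc -> last char: c
  1: addc$ -> last char: $
  2: c$add -> last char: d
  3: dc$ad -> last char: d
  4: ddc$a -> last char: a


BWT = c$dda


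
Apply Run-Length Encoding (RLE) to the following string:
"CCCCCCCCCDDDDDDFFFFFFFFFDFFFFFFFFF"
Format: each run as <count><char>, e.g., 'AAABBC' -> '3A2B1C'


Scanning runs left to right:
  i=0: run of 'C' x 9 -> '9C'
  i=9: run of 'D' x 6 -> '6D'
  i=15: run of 'F' x 9 -> '9F'
  i=24: run of 'D' x 1 -> '1D'
  i=25: run of 'F' x 9 -> '9F'

RLE = 9C6D9F1D9F


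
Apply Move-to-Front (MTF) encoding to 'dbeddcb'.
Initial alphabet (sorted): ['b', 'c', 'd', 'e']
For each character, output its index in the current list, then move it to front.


MTF encoding:
'd': index 2 in ['b', 'c', 'd', 'e'] -> ['d', 'b', 'c', 'e']
'b': index 1 in ['d', 'b', 'c', 'e'] -> ['b', 'd', 'c', 'e']
'e': index 3 in ['b', 'd', 'c', 'e'] -> ['e', 'b', 'd', 'c']
'd': index 2 in ['e', 'b', 'd', 'c'] -> ['d', 'e', 'b', 'c']
'd': index 0 in ['d', 'e', 'b', 'c'] -> ['d', 'e', 'b', 'c']
'c': index 3 in ['d', 'e', 'b', 'c'] -> ['c', 'd', 'e', 'b']
'b': index 3 in ['c', 'd', 'e', 'b'] -> ['b', 'c', 'd', 'e']


Output: [2, 1, 3, 2, 0, 3, 3]


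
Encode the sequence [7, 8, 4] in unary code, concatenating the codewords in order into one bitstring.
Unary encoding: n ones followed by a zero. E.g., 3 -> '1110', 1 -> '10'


Encode each number as n ones followed by a terminating 0:
  7 -> 11111110 (8 bits)
  8 -> 111111110 (9 bits)
  4 -> 11110 (5 bits)
Total length = 8 + 9 + 5 = 22 bits.

Unary([7, 8, 4]) = 1111111011111111011110 (22 bits)


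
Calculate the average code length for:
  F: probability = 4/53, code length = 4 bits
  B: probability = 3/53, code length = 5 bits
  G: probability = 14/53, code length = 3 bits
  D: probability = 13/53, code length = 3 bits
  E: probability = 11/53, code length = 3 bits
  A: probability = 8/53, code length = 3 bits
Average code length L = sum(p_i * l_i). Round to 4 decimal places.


Weighted contributions p_i * l_i:
  F: (4/53) * 4 = 16/53
  B: (3/53) * 5 = 15/53
  G: (14/53) * 3 = 42/53
  D: (13/53) * 3 = 39/53
  E: (11/53) * 3 = 33/53
  A: (8/53) * 3 = 24/53
Sum = (16 + 15 + 42 + 39 + 33 + 24)/53 = 169/53

L = 169/53 = 3.1887 bits/symbol


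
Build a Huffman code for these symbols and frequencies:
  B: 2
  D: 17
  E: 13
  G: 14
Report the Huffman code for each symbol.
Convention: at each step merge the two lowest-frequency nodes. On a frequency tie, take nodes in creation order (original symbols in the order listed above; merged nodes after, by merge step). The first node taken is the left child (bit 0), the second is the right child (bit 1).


Huffman tree construction:
Step 1: Merge B(2) + E(13) = 15
Step 2: Merge G(14) + (B+E)(15) = 29
Step 3: Merge D(17) + (G+(B+E))(29) = 46
Read each symbol's code off the tree from the root (left child = 0, right child = 1).

Codes:
  B: 110 (length 3)
  D: 0 (length 1)
  E: 111 (length 3)
  G: 10 (length 2)
Average code length: 90/46 = 1.9565 bits/symbol


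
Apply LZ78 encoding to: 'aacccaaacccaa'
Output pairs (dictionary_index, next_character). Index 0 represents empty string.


LZ78 encoding steps:
Dictionary: {0: ''}
Step 1: w='' (idx 0), next='a' -> output (0, 'a'), add 'a' as idx 1
Step 2: w='a' (idx 1), next='c' -> output (1, 'c'), add 'ac' as idx 2
Step 3: w='' (idx 0), next='c' -> output (0, 'c'), add 'c' as idx 3
Step 4: w='c' (idx 3), next='a' -> output (3, 'a'), add 'ca' as idx 4
Step 5: w='a' (idx 1), next='a' -> output (1, 'a'), add 'aa' as idx 5
Step 6: w='c' (idx 3), next='c' -> output (3, 'c'), add 'cc' as idx 6
Step 7: w='ca' (idx 4), next='a' -> output (4, 'a'), add 'caa' as idx 7


Encoded: [(0, 'a'), (1, 'c'), (0, 'c'), (3, 'a'), (1, 'a'), (3, 'c'), (4, 'a')]


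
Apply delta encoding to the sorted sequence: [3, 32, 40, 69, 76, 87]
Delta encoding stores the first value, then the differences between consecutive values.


First value: 3
Deltas:
  32 - 3 = 29
  40 - 32 = 8
  69 - 40 = 29
  76 - 69 = 7
  87 - 76 = 11


Delta encoded: [3, 29, 8, 29, 7, 11]


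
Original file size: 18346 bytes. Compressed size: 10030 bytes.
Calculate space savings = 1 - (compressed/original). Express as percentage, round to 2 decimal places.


ratio = compressed/original = 10030/18346 = 0.546713
savings = 1 - ratio = 1 - 0.546713 = 0.453287
as a percentage: 0.453287 * 100 = 45.33%

Space savings = 1 - 10030/18346 = 45.33%


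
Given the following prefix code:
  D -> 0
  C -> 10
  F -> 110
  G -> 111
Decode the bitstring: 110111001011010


Decoding step by step:
Bits 110 -> F
Bits 111 -> G
Bits 0 -> D
Bits 0 -> D
Bits 10 -> C
Bits 110 -> F
Bits 10 -> C


Decoded message: FGDDCFC


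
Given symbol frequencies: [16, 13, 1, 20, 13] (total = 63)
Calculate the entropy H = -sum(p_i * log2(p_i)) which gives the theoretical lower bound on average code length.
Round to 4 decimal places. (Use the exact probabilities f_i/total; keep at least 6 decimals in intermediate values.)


Per-symbol terms -p_i * log2(p_i) with p_i = f_i/63:
  p = 16/63 = 0.253968: log2(p) = -1.977280, -p*log2(p) = 0.502166
  p = 13/63 = 0.206349: log2(p) = -2.276840, -p*log2(p) = 0.469824
  p = 1/63 = 0.015873: log2(p) = -5.977280, -p*log2(p) = 0.094877
  p = 20/63 = 0.317460: log2(p) = -1.655352, -p*log2(p) = 0.525509
  p = 13/63 = 0.206349: log2(p) = -2.276840, -p*log2(p) = 0.469824
H = 0.502166 + 0.469824 + 0.094877 + 0.525509 + 0.469824 = 2.062200

H = 2.0622 bits/symbol


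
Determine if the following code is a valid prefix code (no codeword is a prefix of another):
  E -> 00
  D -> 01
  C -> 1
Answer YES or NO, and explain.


Checking each pair (does one codeword prefix another?):
  E='00' vs D='01': no prefix
  E='00' vs C='1': no prefix
  D='01' vs E='00': no prefix
  D='01' vs C='1': no prefix
  C='1' vs E='00': no prefix
  C='1' vs D='01': no prefix
No violation found over all pairs.

YES -- this is a valid prefix code. No codeword is a prefix of any other codeword.


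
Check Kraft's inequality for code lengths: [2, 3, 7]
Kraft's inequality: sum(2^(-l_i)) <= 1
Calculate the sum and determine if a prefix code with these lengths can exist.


Sum = 2^(-2) + 2^(-3) + 2^(-7)
    = 0.25 + 0.125 + 0.0078125
    = 49/128 = 0.3828125
Since 0.3828125 <= 1, Kraft's inequality IS satisfied.
A prefix code with these lengths CAN exist.

Kraft sum = 0.3828125. Satisfied.


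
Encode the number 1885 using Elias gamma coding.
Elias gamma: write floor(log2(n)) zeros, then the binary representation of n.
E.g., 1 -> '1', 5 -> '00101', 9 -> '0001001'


num_bits = floor(log2(1885)) + 1 = 11
leading_zeros = num_bits - 1 = 10
binary(1885) = 11101011101

Elias gamma(1885) = '0000000000' + '11101011101' = 000000000011101011101 (21 bits)


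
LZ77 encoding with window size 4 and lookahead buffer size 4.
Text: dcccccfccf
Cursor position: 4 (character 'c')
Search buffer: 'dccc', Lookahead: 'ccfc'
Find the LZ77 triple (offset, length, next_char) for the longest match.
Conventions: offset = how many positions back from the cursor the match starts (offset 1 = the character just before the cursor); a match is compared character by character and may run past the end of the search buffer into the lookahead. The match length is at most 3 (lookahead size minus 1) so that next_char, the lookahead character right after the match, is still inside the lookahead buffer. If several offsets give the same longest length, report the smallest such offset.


Try each offset into the search buffer:
  offset=1 (pos 3, char 'c'): match length 2
  offset=2 (pos 2, char 'c'): match length 2
  offset=3 (pos 1, char 'c'): match length 2
  offset=4 (pos 0, char 'd'): match length 0
Longest match has length 2, found at offsets 1, 2, 3; take the smallest, offset 1.
next_char = character at position 4 + 2 = 6 -> 'f'

Best match: offset=1, length=2 (matching 'cc' starting at position 3)
LZ77 triple: (1, 2, 'f')


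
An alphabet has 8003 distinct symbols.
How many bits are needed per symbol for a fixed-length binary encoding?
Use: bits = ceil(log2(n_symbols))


log2(8003) = 12.9663
Bracket: 2^12 = 4096 < 8003 <= 2^13 = 8192
So ceil(log2(8003)) = 13

bits = ceil(log2(8003)) = ceil(12.9663) = 13 bits


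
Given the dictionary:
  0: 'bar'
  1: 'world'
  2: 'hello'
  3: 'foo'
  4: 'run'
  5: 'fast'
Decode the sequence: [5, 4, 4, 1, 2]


Look up each index in the dictionary:
  5 -> 'fast'
  4 -> 'run'
  4 -> 'run'
  1 -> 'world'
  2 -> 'hello'

Decoded: "fast run run world hello"


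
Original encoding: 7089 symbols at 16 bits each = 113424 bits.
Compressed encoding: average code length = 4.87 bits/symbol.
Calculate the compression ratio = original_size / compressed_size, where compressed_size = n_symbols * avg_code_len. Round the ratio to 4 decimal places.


original_size = n_symbols * orig_bits = 7089 * 16 = 113424 bits
compressed_size = n_symbols * avg_code_len = 7089 * 4.87 = 34523.43 bits
ratio = original_size / compressed_size = 113424 / 34523.43 = 3.2854

Compression ratio = 3.2854


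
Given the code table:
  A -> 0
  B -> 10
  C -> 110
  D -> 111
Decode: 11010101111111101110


Decoding:
110 -> C
10 -> B
10 -> B
111 -> D
111 -> D
110 -> C
111 -> D
0 -> A


Result: CBBDDCDA


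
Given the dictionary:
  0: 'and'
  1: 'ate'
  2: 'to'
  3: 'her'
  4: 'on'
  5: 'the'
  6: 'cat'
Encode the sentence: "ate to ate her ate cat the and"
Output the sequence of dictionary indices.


Look up each word in the dictionary:
  'ate' -> 1
  'to' -> 2
  'ate' -> 1
  'her' -> 3
  'ate' -> 1
  'cat' -> 6
  'the' -> 5
  'and' -> 0

Encoded: [1, 2, 1, 3, 1, 6, 5, 0]


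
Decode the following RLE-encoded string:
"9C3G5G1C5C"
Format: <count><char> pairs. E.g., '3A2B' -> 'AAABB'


Expanding each <count><char> pair:
  9C -> 'CCCCCCCCC'
  3G -> 'GGG'
  5G -> 'GGGGG'
  1C -> 'C'
  5C -> 'CCCCC'

Decoded = CCCCCCCCCGGGGGGGGCCCCCC


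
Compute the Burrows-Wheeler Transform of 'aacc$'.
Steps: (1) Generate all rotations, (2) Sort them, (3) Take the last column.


Rotations (sorted):
  0: $aacc -> last char: c
  1: aacc$ -> last char: $
  2: acc$a -> last char: a
  3: c$aac -> last char: c
  4: cc$aa -> last char: a


BWT = c$aca


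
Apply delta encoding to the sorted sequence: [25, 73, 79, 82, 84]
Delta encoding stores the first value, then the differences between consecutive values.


First value: 25
Deltas:
  73 - 25 = 48
  79 - 73 = 6
  82 - 79 = 3
  84 - 82 = 2


Delta encoded: [25, 48, 6, 3, 2]


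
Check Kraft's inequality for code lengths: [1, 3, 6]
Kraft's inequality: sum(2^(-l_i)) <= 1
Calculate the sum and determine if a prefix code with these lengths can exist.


Sum = 2^(-1) + 2^(-3) + 2^(-6)
    = 0.5 + 0.125 + 0.015625
    = 41/64 = 0.640625
Since 0.640625 <= 1, Kraft's inequality IS satisfied.
A prefix code with these lengths CAN exist.

Kraft sum = 0.640625. Satisfied.


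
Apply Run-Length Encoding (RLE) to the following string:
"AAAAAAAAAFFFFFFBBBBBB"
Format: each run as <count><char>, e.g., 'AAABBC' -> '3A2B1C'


Scanning runs left to right:
  i=0: run of 'A' x 9 -> '9A'
  i=9: run of 'F' x 6 -> '6F'
  i=15: run of 'B' x 6 -> '6B'

RLE = 9A6F6B


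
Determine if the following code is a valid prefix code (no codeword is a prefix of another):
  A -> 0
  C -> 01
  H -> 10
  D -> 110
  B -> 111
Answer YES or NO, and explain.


Checking each pair (does one codeword prefix another?):
  A='0' vs C='01': prefix -- VIOLATION

NO -- this is NOT a valid prefix code. A (0) is a prefix of C (01).


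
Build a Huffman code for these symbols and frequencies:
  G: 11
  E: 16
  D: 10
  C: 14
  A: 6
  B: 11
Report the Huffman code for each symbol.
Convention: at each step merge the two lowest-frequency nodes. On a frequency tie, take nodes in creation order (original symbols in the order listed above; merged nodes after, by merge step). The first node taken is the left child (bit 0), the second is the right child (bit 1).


Huffman tree construction:
Step 1: Merge A(6) + D(10) = 16
Step 2: Merge G(11) + B(11) = 22
Step 3: Merge C(14) + E(16) = 30
Step 4: Merge (A+D)(16) + (G+B)(22) = 38
Step 5: Merge (C+E)(30) + ((A+D)+(G+B))(38) = 68
Read each symbol's code off the tree from the root (left child = 0, right child = 1).

Codes:
  G: 110 (length 3)
  E: 01 (length 2)
  D: 101 (length 3)
  C: 00 (length 2)
  A: 100 (length 3)
  B: 111 (length 3)
Average code length: 174/68 = 2.5588 bits/symbol


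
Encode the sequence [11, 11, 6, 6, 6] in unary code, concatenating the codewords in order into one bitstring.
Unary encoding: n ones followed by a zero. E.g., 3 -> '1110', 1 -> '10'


Encode each number as n ones followed by a terminating 0:
  11 -> 111111111110 (12 bits)
  11 -> 111111111110 (12 bits)
  6 -> 1111110 (7 bits)
  6 -> 1111110 (7 bits)
  6 -> 1111110 (7 bits)
Total length = 12 + 12 + 7 + 7 + 7 = 45 bits.

Unary([11, 11, 6, 6, 6]) = 111111111110111111111110111111011111101111110 (45 bits)


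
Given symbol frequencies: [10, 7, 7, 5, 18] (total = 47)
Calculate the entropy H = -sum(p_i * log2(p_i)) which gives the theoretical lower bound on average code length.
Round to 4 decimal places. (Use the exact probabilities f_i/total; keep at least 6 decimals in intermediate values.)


Per-symbol terms -p_i * log2(p_i) with p_i = f_i/47:
  p = 10/47 = 0.212766: log2(p) = -2.232661, -p*log2(p) = 0.475034
  p = 7/47 = 0.148936: log2(p) = -2.747234, -p*log2(p) = 0.409163
  p = 7/47 = 0.148936: log2(p) = -2.747234, -p*log2(p) = 0.409163
  p = 5/47 = 0.106383: log2(p) = -3.232661, -p*log2(p) = 0.343900
  p = 18/47 = 0.382979: log2(p) = -1.384664, -p*log2(p) = 0.530297
H = 0.475034 + 0.409163 + 0.409163 + 0.343900 + 0.530297 = 2.167557

H = 2.1676 bits/symbol


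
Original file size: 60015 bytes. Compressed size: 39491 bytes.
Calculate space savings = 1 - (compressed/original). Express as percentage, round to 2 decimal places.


ratio = compressed/original = 39491/60015 = 0.658019
savings = 1 - ratio = 1 - 0.658019 = 0.341981
as a percentage: 0.341981 * 100 = 34.2%

Space savings = 1 - 39491/60015 = 34.2%


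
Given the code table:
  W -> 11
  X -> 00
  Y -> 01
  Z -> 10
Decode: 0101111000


Decoding:
01 -> Y
01 -> Y
11 -> W
10 -> Z
00 -> X


Result: YYWZX


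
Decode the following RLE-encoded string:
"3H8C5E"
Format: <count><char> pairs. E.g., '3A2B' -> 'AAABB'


Expanding each <count><char> pair:
  3H -> 'HHH'
  8C -> 'CCCCCCCC'
  5E -> 'EEEEE'

Decoded = HHHCCCCCCCCEEEEE


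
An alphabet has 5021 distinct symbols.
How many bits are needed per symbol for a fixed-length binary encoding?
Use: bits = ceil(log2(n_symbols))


log2(5021) = 12.2938
Bracket: 2^12 = 4096 < 5021 <= 2^13 = 8192
So ceil(log2(5021)) = 13

bits = ceil(log2(5021)) = ceil(12.2938) = 13 bits


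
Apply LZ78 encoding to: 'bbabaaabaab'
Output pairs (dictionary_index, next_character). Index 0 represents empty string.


LZ78 encoding steps:
Dictionary: {0: ''}
Step 1: w='' (idx 0), next='b' -> output (0, 'b'), add 'b' as idx 1
Step 2: w='b' (idx 1), next='a' -> output (1, 'a'), add 'ba' as idx 2
Step 3: w='ba' (idx 2), next='a' -> output (2, 'a'), add 'baa' as idx 3
Step 4: w='' (idx 0), next='a' -> output (0, 'a'), add 'a' as idx 4
Step 5: w='baa' (idx 3), next='b' -> output (3, 'b'), add 'baab' as idx 5


Encoded: [(0, 'b'), (1, 'a'), (2, 'a'), (0, 'a'), (3, 'b')]


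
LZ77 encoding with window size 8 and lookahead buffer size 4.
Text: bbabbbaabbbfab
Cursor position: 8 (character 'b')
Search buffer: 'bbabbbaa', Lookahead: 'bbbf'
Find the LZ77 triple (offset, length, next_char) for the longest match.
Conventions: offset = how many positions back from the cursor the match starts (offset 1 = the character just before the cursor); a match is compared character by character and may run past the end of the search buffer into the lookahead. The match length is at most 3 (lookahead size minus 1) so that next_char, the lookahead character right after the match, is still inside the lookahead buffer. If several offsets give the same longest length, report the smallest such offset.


Try each offset into the search buffer:
  offset=1 (pos 7, char 'a'): match length 0
  offset=2 (pos 6, char 'a'): match length 0
  offset=3 (pos 5, char 'b'): match length 1
  offset=4 (pos 4, char 'b'): match length 2
  offset=5 (pos 3, char 'b'): match length 3
  offset=6 (pos 2, char 'a'): match length 0
  offset=7 (pos 1, char 'b'): match length 1
  offset=8 (pos 0, char 'b'): match length 2
Longest match has length 3 at offset 5.
next_char = character at position 8 + 3 = 11 -> 'f'

Best match: offset=5, length=3 (matching 'bbb' starting at position 3)
LZ77 triple: (5, 3, 'f')


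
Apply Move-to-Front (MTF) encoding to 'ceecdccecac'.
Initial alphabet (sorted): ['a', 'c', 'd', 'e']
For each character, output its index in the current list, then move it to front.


MTF encoding:
'c': index 1 in ['a', 'c', 'd', 'e'] -> ['c', 'a', 'd', 'e']
'e': index 3 in ['c', 'a', 'd', 'e'] -> ['e', 'c', 'a', 'd']
'e': index 0 in ['e', 'c', 'a', 'd'] -> ['e', 'c', 'a', 'd']
'c': index 1 in ['e', 'c', 'a', 'd'] -> ['c', 'e', 'a', 'd']
'd': index 3 in ['c', 'e', 'a', 'd'] -> ['d', 'c', 'e', 'a']
'c': index 1 in ['d', 'c', 'e', 'a'] -> ['c', 'd', 'e', 'a']
'c': index 0 in ['c', 'd', 'e', 'a'] -> ['c', 'd', 'e', 'a']
'e': index 2 in ['c', 'd', 'e', 'a'] -> ['e', 'c', 'd', 'a']
'c': index 1 in ['e', 'c', 'd', 'a'] -> ['c', 'e', 'd', 'a']
'a': index 3 in ['c', 'e', 'd', 'a'] -> ['a', 'c', 'e', 'd']
'c': index 1 in ['a', 'c', 'e', 'd'] -> ['c', 'a', 'e', 'd']


Output: [1, 3, 0, 1, 3, 1, 0, 2, 1, 3, 1]


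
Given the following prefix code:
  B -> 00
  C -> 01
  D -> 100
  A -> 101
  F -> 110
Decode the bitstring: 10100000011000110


Decoding step by step:
Bits 101 -> A
Bits 00 -> B
Bits 00 -> B
Bits 00 -> B
Bits 110 -> F
Bits 00 -> B
Bits 110 -> F


Decoded message: ABBBFBF


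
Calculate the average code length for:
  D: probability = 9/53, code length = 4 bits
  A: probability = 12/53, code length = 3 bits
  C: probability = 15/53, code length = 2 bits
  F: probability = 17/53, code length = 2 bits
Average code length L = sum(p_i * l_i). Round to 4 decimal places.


Weighted contributions p_i * l_i:
  D: (9/53) * 4 = 36/53
  A: (12/53) * 3 = 36/53
  C: (15/53) * 2 = 30/53
  F: (17/53) * 2 = 34/53
Sum = (36 + 36 + 30 + 34)/53 = 136/53

L = 136/53 = 2.5660 bits/symbol


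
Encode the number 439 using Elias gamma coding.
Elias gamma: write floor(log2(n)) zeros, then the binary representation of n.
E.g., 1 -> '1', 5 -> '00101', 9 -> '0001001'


num_bits = floor(log2(439)) + 1 = 9
leading_zeros = num_bits - 1 = 8
binary(439) = 110110111

Elias gamma(439) = '00000000' + '110110111' = 00000000110110111 (17 bits)


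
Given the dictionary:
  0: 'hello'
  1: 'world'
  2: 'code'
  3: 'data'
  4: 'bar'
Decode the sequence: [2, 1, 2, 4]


Look up each index in the dictionary:
  2 -> 'code'
  1 -> 'world'
  2 -> 'code'
  4 -> 'bar'

Decoded: "code world code bar"


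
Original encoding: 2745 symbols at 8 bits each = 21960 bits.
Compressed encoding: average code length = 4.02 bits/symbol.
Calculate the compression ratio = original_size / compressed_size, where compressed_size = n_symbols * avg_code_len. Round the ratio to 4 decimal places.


original_size = n_symbols * orig_bits = 2745 * 8 = 21960 bits
compressed_size = n_symbols * avg_code_len = 2745 * 4.02 = 11034.9 bits
ratio = original_size / compressed_size = 21960 / 11034.9 = 1.99

Compression ratio = 1.99


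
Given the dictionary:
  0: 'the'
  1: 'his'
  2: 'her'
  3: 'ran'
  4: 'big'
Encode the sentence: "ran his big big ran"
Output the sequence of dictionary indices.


Look up each word in the dictionary:
  'ran' -> 3
  'his' -> 1
  'big' -> 4
  'big' -> 4
  'ran' -> 3

Encoded: [3, 1, 4, 4, 3]


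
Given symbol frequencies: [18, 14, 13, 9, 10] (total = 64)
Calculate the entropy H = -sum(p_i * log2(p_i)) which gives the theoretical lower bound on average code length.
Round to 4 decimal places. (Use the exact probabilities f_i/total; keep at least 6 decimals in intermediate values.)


Per-symbol terms -p_i * log2(p_i) with p_i = f_i/64:
  p = 18/64 = 0.281250: log2(p) = -1.830075, -p*log2(p) = 0.514709
  p = 14/64 = 0.218750: log2(p) = -2.192645, -p*log2(p) = 0.479641
  p = 13/64 = 0.203125: log2(p) = -2.299560, -p*log2(p) = 0.467098
  p = 9/64 = 0.140625: log2(p) = -2.830075, -p*log2(p) = 0.397979
  p = 10/64 = 0.156250: log2(p) = -2.678072, -p*log2(p) = 0.418449
H = 0.514709 + 0.479641 + 0.467098 + 0.397979 + 0.418449 = 2.277876

H = 2.2779 bits/symbol


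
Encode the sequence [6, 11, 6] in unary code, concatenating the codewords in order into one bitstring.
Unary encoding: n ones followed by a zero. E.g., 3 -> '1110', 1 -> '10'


Encode each number as n ones followed by a terminating 0:
  6 -> 1111110 (7 bits)
  11 -> 111111111110 (12 bits)
  6 -> 1111110 (7 bits)
Total length = 7 + 12 + 7 = 26 bits.

Unary([6, 11, 6]) = 11111101111111111101111110 (26 bits)


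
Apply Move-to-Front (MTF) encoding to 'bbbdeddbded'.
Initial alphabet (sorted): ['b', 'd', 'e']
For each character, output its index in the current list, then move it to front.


MTF encoding:
'b': index 0 in ['b', 'd', 'e'] -> ['b', 'd', 'e']
'b': index 0 in ['b', 'd', 'e'] -> ['b', 'd', 'e']
'b': index 0 in ['b', 'd', 'e'] -> ['b', 'd', 'e']
'd': index 1 in ['b', 'd', 'e'] -> ['d', 'b', 'e']
'e': index 2 in ['d', 'b', 'e'] -> ['e', 'd', 'b']
'd': index 1 in ['e', 'd', 'b'] -> ['d', 'e', 'b']
'd': index 0 in ['d', 'e', 'b'] -> ['d', 'e', 'b']
'b': index 2 in ['d', 'e', 'b'] -> ['b', 'd', 'e']
'd': index 1 in ['b', 'd', 'e'] -> ['d', 'b', 'e']
'e': index 2 in ['d', 'b', 'e'] -> ['e', 'd', 'b']
'd': index 1 in ['e', 'd', 'b'] -> ['d', 'e', 'b']


Output: [0, 0, 0, 1, 2, 1, 0, 2, 1, 2, 1]


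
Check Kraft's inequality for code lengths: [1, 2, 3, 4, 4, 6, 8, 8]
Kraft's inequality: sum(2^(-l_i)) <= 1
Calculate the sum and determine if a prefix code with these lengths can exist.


Sum = 2^(-1) + 2^(-2) + 2^(-3) + 2^(-4) + 2^(-4) + 2^(-6) + 2^(-8) + 2^(-8)
    = 0.5 + 0.25 + 0.125 + 0.0625 + 0.0625 + 0.015625 + 0.00390625 + 0.00390625
    = 262/256 = 1.0234375
Since 1.0234375 > 1, Kraft's inequality is NOT satisfied.
A prefix code with these lengths CANNOT exist.

Kraft sum = 1.0234375. Not satisfied.


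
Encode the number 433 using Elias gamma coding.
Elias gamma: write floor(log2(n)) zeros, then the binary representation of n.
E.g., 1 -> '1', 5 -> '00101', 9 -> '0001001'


num_bits = floor(log2(433)) + 1 = 9
leading_zeros = num_bits - 1 = 8
binary(433) = 110110001

Elias gamma(433) = '00000000' + '110110001' = 00000000110110001 (17 bits)


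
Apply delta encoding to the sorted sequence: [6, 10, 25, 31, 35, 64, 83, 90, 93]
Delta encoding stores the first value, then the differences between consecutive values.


First value: 6
Deltas:
  10 - 6 = 4
  25 - 10 = 15
  31 - 25 = 6
  35 - 31 = 4
  64 - 35 = 29
  83 - 64 = 19
  90 - 83 = 7
  93 - 90 = 3


Delta encoded: [6, 4, 15, 6, 4, 29, 19, 7, 3]


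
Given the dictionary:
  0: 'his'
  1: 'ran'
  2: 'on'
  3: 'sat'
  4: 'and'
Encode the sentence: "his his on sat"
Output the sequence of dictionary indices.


Look up each word in the dictionary:
  'his' -> 0
  'his' -> 0
  'on' -> 2
  'sat' -> 3

Encoded: [0, 0, 2, 3]


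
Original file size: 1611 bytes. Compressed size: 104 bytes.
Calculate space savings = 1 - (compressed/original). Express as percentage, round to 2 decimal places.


ratio = compressed/original = 104/1611 = 0.064556
savings = 1 - ratio = 1 - 0.064556 = 0.935444
as a percentage: 0.935444 * 100 = 93.54%

Space savings = 1 - 104/1611 = 93.54%


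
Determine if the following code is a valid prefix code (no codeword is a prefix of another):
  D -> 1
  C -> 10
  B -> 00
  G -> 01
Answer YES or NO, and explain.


Checking each pair (does one codeword prefix another?):
  D='1' vs C='10': prefix -- VIOLATION

NO -- this is NOT a valid prefix code. D (1) is a prefix of C (10).


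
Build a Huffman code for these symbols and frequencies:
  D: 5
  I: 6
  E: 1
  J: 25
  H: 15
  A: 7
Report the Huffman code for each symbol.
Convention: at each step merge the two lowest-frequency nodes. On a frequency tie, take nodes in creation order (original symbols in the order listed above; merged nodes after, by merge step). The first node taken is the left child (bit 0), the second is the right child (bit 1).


Huffman tree construction:
Step 1: Merge E(1) + D(5) = 6
Step 2: Merge I(6) + (E+D)(6) = 12
Step 3: Merge A(7) + (I+(E+D))(12) = 19
Step 4: Merge H(15) + (A+(I+(E+D)))(19) = 34
Step 5: Merge J(25) + (H+(A+(I+(E+D))))(34) = 59
Read each symbol's code off the tree from the root (left child = 0, right child = 1).

Codes:
  D: 11111 (length 5)
  I: 1110 (length 4)
  E: 11110 (length 5)
  J: 0 (length 1)
  H: 10 (length 2)
  A: 110 (length 3)
Average code length: 130/59 = 2.2034 bits/symbol


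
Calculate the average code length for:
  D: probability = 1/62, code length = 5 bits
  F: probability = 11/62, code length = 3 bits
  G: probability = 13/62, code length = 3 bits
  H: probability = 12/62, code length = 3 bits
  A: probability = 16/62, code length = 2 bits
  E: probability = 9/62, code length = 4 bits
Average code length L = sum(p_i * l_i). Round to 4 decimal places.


Weighted contributions p_i * l_i:
  D: (1/62) * 5 = 5/62
  F: (11/62) * 3 = 33/62
  G: (13/62) * 3 = 39/62
  H: (12/62) * 3 = 36/62
  A: (16/62) * 2 = 32/62
  E: (9/62) * 4 = 36/62
Sum = (5 + 33 + 39 + 36 + 32 + 36)/62 = 181/62

L = 181/62 = 2.9194 bits/symbol


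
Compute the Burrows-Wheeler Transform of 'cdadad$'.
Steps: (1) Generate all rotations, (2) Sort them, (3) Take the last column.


Rotations (sorted):
  0: $cdadad -> last char: d
  1: ad$cdad -> last char: d
  2: adad$cd -> last char: d
  3: cdadad$ -> last char: $
  4: d$cdada -> last char: a
  5: dad$cda -> last char: a
  6: dadad$c -> last char: c


BWT = ddd$aac


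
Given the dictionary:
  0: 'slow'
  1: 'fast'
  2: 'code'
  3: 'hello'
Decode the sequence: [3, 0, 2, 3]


Look up each index in the dictionary:
  3 -> 'hello'
  0 -> 'slow'
  2 -> 'code'
  3 -> 'hello'

Decoded: "hello slow code hello"


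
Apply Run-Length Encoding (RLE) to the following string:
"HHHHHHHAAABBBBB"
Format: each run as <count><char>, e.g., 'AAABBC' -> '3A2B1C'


Scanning runs left to right:
  i=0: run of 'H' x 7 -> '7H'
  i=7: run of 'A' x 3 -> '3A'
  i=10: run of 'B' x 5 -> '5B'

RLE = 7H3A5B


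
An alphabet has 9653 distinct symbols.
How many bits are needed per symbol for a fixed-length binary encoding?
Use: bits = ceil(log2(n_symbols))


log2(9653) = 13.2368
Bracket: 2^13 = 8192 < 9653 <= 2^14 = 16384
So ceil(log2(9653)) = 14

bits = ceil(log2(9653)) = ceil(13.2368) = 14 bits


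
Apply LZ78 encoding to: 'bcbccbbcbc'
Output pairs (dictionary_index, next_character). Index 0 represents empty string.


LZ78 encoding steps:
Dictionary: {0: ''}
Step 1: w='' (idx 0), next='b' -> output (0, 'b'), add 'b' as idx 1
Step 2: w='' (idx 0), next='c' -> output (0, 'c'), add 'c' as idx 2
Step 3: w='b' (idx 1), next='c' -> output (1, 'c'), add 'bc' as idx 3
Step 4: w='c' (idx 2), next='b' -> output (2, 'b'), add 'cb' as idx 4
Step 5: w='bc' (idx 3), next='b' -> output (3, 'b'), add 'bcb' as idx 5
Step 6: w='c' (idx 2), end of input -> output (2, '')


Encoded: [(0, 'b'), (0, 'c'), (1, 'c'), (2, 'b'), (3, 'b'), (2, '')]


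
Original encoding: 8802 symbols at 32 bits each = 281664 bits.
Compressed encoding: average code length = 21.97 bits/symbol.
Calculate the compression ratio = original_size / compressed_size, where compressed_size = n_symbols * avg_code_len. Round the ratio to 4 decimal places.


original_size = n_symbols * orig_bits = 8802 * 32 = 281664 bits
compressed_size = n_symbols * avg_code_len = 8802 * 21.97 = 193379.94 bits
ratio = original_size / compressed_size = 281664 / 193379.94 = 1.4565

Compression ratio = 1.4565


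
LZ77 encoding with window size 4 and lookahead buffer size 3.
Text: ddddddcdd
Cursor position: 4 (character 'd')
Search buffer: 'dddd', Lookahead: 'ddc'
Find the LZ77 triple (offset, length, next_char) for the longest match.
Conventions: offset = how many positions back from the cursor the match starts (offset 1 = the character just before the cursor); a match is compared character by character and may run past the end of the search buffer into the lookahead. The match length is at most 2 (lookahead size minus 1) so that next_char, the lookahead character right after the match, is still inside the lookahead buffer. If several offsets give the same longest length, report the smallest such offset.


Try each offset into the search buffer:
  offset=1 (pos 3, char 'd'): match length 2
  offset=2 (pos 2, char 'd'): match length 2
  offset=3 (pos 1, char 'd'): match length 2
  offset=4 (pos 0, char 'd'): match length 2
Longest match has length 2, found at offsets 1, 2, 3, 4; take the smallest, offset 1.
next_char = character at position 4 + 2 = 6 -> 'c'

Best match: offset=1, length=2 (matching 'dd' starting at position 3)
LZ77 triple: (1, 2, 'c')


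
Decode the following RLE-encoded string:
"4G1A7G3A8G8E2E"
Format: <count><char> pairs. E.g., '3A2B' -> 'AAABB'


Expanding each <count><char> pair:
  4G -> 'GGGG'
  1A -> 'A'
  7G -> 'GGGGGGG'
  3A -> 'AAA'
  8G -> 'GGGGGGGG'
  8E -> 'EEEEEEEE'
  2E -> 'EE'

Decoded = GGGGAGGGGGGGAAAGGGGGGGGEEEEEEEEEE


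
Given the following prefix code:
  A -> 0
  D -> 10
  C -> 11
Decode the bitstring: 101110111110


Decoding step by step:
Bits 10 -> D
Bits 11 -> C
Bits 10 -> D
Bits 11 -> C
Bits 11 -> C
Bits 10 -> D


Decoded message: DCDCCD


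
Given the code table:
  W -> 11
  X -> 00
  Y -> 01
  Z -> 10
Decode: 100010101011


Decoding:
10 -> Z
00 -> X
10 -> Z
10 -> Z
10 -> Z
11 -> W


Result: ZXZZZW


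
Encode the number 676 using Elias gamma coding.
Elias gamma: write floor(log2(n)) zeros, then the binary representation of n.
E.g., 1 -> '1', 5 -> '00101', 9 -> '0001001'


num_bits = floor(log2(676)) + 1 = 10
leading_zeros = num_bits - 1 = 9
binary(676) = 1010100100

Elias gamma(676) = '000000000' + '1010100100' = 0000000001010100100 (19 bits)
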